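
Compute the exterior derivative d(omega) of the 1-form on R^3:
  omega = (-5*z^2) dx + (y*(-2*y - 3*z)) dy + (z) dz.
d(omega) = (10*z) dx ∧ dz + (3*y) dy ∧ dz

For a 1-form omega = sum_i f_i dx_i, the exterior derivative is
  d(omega) = sum_{i < j} (∂f_j/∂x_i - ∂f_i/∂x_j) dx_i ∧ dx_j.
  coefficient of dx ∧ dz: ∂f_3/∂x - ∂f_1/∂z = ∂(z)/∂x - ∂(-5*z^2)/∂z = 10*z
  coefficient of dy ∧ dz: ∂f_3/∂y - ∂f_2/∂z = ∂(z)/∂y - ∂(y*(-2*y - 3*z))/∂z = 3*y
Assembling: d(omega) = (10*z) dx ∧ dz + (3*y) dy ∧ dz.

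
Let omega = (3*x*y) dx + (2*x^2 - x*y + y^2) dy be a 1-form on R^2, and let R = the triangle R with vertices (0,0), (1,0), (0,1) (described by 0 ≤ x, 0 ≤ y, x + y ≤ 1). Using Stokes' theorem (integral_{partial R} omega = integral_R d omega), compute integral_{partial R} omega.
integral_(partial R) omega = 0

Stokes: integral_partial_R omega = integral_R d omega with d omega = (∂Q/∂x - ∂P/∂y) dx ∧ dy.
  ∂Q/∂x = 4*x - y
  ∂P/∂y = 3*x
  integrand = ∂Q/∂x - ∂P/∂y = x - y.
Integrating over R: integral_0^1 integral_0^{1-x} (x - y) dy dx = 0.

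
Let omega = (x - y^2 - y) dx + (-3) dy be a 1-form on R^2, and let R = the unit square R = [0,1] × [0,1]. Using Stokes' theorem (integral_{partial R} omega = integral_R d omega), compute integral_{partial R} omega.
integral_(partial R) omega = 2

Stokes: integral_partial_R omega = integral_R d omega with d omega = (∂Q/∂x - ∂P/∂y) dx ∧ dy.
  ∂Q/∂x = 0
  ∂P/∂y = -2*y - 1
  integrand = ∂Q/∂x - ∂P/∂y = 2*y + 1.
Integrating over R: integral_0^1 integral_0^1 (2*y + 1) dx dy = 2.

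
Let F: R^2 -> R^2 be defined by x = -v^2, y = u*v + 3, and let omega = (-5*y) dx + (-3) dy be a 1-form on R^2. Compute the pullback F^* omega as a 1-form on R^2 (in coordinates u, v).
F^* omega = (-3*v) du + (10*u*v^2 - 3*u + 30*v) dv

Using F^*(f dg) = (f ∘ F) d(g ∘ F), substitute each coordinate x_i by F_i(u, v) in f_i, and replace dx_i by d F_i = (∂F_i/∂u) du + (∂F_i/∂v) dv.
  For the x component: f_1(F) = -5*u*v - 15; d F_1 = (0) du + (-2*v) dv
  For the y component: f_2(F) = -3; d F_2 = (v) du + (u) dv
Combining and collecting du, dv coefficients:
  coeff of du: -3*v
  coeff of dv: 10*u*v^2 - 3*u + 30*v
F^* omega = (-3*v) du + (10*u*v^2 - 3*u + 30*v) dv.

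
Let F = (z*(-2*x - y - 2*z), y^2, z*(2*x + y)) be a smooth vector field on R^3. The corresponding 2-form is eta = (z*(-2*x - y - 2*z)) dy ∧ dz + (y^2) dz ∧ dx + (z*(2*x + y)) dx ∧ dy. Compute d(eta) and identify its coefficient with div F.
d(eta) = (2*x + 3*y - 2*z) dx ∧ dy ∧ dz; div F = 2*x + 3*y - 2*z

For a 2-form in R^3 of the form above, applying d gives a 3-form with coefficient ∂P/∂x + ∂Q/∂y + ∂R/∂z:
  ∂P/∂x = -2*z
  ∂Q/∂y = 2*y
  ∂R/∂z = 2*x + y
Sum = 2*x + 3*y - 2*z, which is exactly div F.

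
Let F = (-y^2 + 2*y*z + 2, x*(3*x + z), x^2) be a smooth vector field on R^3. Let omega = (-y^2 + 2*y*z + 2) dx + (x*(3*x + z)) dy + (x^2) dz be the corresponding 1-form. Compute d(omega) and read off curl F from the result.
d(omega) = (-x) dy ∧ dz + (-2*x + 2*y) dz ∧ dx + (6*x + 2*y - z) dx ∧ dy; curl F = (-x, -2*x + 2*y, 6*x + 2*y - z)

d omega = sum_{i<j} (∂f_j/∂x_i - ∂f_i/∂x_j) dx_i ∧ dx_j. Under the identification (dy ∧ dz, dz ∧ dx, dx ∧ dy) ↔ (e_x, e_y, e_z), the coefficients are exactly the components of curl F. Compute:
  ∂R/∂y - ∂Q/∂z = (0) - (x) = -x
  ∂P/∂z - ∂R/∂x = (2*y) - (2*x) = -2*x + 2*y
  ∂Q/∂x - ∂P/∂y = (6*x + z) - (-2*y + 2*z) = 6*x + 2*y - z.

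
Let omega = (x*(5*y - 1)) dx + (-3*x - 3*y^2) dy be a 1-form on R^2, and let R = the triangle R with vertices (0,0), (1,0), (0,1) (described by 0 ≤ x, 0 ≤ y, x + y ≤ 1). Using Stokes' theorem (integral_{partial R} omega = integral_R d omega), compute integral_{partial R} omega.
integral_(partial R) omega = -7/3

Stokes: integral_partial_R omega = integral_R d omega with d omega = (∂Q/∂x - ∂P/∂y) dx ∧ dy.
  ∂Q/∂x = -3
  ∂P/∂y = 5*x
  integrand = ∂Q/∂x - ∂P/∂y = -5*x - 3.
Integrating over R: integral_0^1 integral_0^{1-x} (-5*x - 3) dy dx = -7/3.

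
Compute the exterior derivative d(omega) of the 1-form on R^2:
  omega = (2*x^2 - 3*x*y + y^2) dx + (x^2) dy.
d(omega) = (5*x - 2*y) dx ∧ dy

For a 1-form omega = sum_i f_i dx_i, the exterior derivative is
  d(omega) = sum_{i < j} (∂f_j/∂x_i - ∂f_i/∂x_j) dx_i ∧ dx_j.
  coefficient of dx ∧ dy: ∂f_2/∂x - ∂f_1/∂y = ∂(x^2)/∂x - ∂(2*x^2 - 3*x*y + y^2)/∂y = 5*x - 2*y
Assembling: d(omega) = (5*x - 2*y) dx ∧ dy.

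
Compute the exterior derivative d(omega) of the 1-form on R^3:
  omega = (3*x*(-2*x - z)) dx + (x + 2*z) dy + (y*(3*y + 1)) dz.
d(omega) = (1) dx ∧ dy + (3*x) dx ∧ dz + (6*y - 1) dy ∧ dz

For a 1-form omega = sum_i f_i dx_i, the exterior derivative is
  d(omega) = sum_{i < j} (∂f_j/∂x_i - ∂f_i/∂x_j) dx_i ∧ dx_j.
  coefficient of dx ∧ dy: ∂f_2/∂x - ∂f_1/∂y = ∂(x + 2*z)/∂x - ∂(3*x*(-2*x - z))/∂y = 1
  coefficient of dx ∧ dz: ∂f_3/∂x - ∂f_1/∂z = ∂(y*(3*y + 1))/∂x - ∂(3*x*(-2*x - z))/∂z = 3*x
  coefficient of dy ∧ dz: ∂f_3/∂y - ∂f_2/∂z = ∂(y*(3*y + 1))/∂y - ∂(x + 2*z)/∂z = 6*y - 1
Assembling: d(omega) = (1) dx ∧ dy + (3*x) dx ∧ dz + (6*y - 1) dy ∧ dz.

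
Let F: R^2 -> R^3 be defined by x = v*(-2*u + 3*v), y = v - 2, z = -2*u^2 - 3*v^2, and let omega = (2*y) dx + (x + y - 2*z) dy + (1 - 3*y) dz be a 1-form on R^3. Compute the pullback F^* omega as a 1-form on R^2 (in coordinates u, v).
F^* omega = (12*u*v - 28*u - 4*v^2 + 8*v) du + (4*u^2 - 6*u*v + 8*u + 39*v^2 - 65*v - 2) dv

Using F^*(f dg) = (f ∘ F) d(g ∘ F), substitute each coordinate x_i by F_i(u, v) in f_i, and replace dx_i by d F_i = (∂F_i/∂u) du + (∂F_i/∂v) dv.
  For the x component: f_1(F) = 2*v - 4; d F_1 = (-2*v) du + (-2*u + 6*v) dv
  For the y component: f_2(F) = 4*u^2 - 2*u*v + 9*v^2 + v - 2; d F_2 = (0) du + (1) dv
  For the z component: f_3(F) = 7 - 3*v; d F_3 = (-4*u) du + (-6*v) dv
Combining and collecting du, dv coefficients:
  coeff of du: 12*u*v - 28*u - 4*v^2 + 8*v
  coeff of dv: 4*u^2 - 6*u*v + 8*u + 39*v^2 - 65*v - 2
F^* omega = (12*u*v - 28*u - 4*v^2 + 8*v) du + (4*u^2 - 6*u*v + 8*u + 39*v^2 - 65*v - 2) dv.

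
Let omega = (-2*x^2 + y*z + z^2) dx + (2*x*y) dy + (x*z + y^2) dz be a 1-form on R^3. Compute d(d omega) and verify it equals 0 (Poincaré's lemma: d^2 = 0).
d(d omega) = 0

Step 1: d omega = sum_{i<j} (∂f_j/∂x_i - ∂f_i/∂x_j) dx_i ∧ dx_j:
  coeff of dx ∧ dy: 2*y - z
  coeff of dx ∧ dz: -y - z
  coeff of dy ∧ dz: 2*y
Step 2: Apply d again to each 2-form coefficient. The only possible 3-form in R^3 is dx ∧ dy ∧ dz, with coefficient
  ∂(coeff of dy∧dz)/∂x - ∂(coeff of dx∧dz)/∂y + ∂(coeff of dx∧dy)/∂z
  = ∂/∂x (2*y) - ∂/∂y (-y - z) + ∂/∂z (2*y - z).
Each of these terms simplifies to sums of mixed partials that cancel in pairs. The result is 0 (by equality of mixed partials for smooth functions — Schwarz / Clairaut).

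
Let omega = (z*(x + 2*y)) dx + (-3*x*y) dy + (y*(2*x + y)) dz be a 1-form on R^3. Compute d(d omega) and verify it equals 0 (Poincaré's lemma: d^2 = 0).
d(d omega) = 0

Step 1: d omega = sum_{i<j} (∂f_j/∂x_i - ∂f_i/∂x_j) dx_i ∧ dx_j:
  coeff of dx ∧ dy: -3*y - 2*z
  coeff of dx ∧ dz: -x
  coeff of dy ∧ dz: 2*x + 2*y
Step 2: Apply d again to each 2-form coefficient. The only possible 3-form in R^3 is dx ∧ dy ∧ dz, with coefficient
  ∂(coeff of dy∧dz)/∂x - ∂(coeff of dx∧dz)/∂y + ∂(coeff of dx∧dy)/∂z
  = ∂/∂x (2*x + 2*y) - ∂/∂y (-x) + ∂/∂z (-3*y - 2*z).
Each of these terms simplifies to sums of mixed partials that cancel in pairs. The result is 0 (by equality of mixed partials for smooth functions — Schwarz / Clairaut).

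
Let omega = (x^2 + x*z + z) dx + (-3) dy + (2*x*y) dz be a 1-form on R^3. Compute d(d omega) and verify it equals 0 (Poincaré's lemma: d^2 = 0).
d(d omega) = 0

Step 1: d omega = sum_{i<j} (∂f_j/∂x_i - ∂f_i/∂x_j) dx_i ∧ dx_j:
  coeff of dx ∧ dy: 0
  coeff of dx ∧ dz: -x + 2*y - 1
  coeff of dy ∧ dz: 2*x
Step 2: Apply d again to each 2-form coefficient. The only possible 3-form in R^3 is dx ∧ dy ∧ dz, with coefficient
  ∂(coeff of dy∧dz)/∂x - ∂(coeff of dx∧dz)/∂y + ∂(coeff of dx∧dy)/∂z
  = ∂/∂x (2*x) - ∂/∂y (-x + 2*y - 1) + ∂/∂z (0).
Each of these terms simplifies to sums of mixed partials that cancel in pairs. The result is 0 (by equality of mixed partials for smooth functions — Schwarz / Clairaut).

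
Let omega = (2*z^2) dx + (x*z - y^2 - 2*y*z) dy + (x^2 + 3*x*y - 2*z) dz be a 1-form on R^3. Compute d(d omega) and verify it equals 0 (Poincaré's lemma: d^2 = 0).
d(d omega) = 0

Step 1: d omega = sum_{i<j} (∂f_j/∂x_i - ∂f_i/∂x_j) dx_i ∧ dx_j:
  coeff of dx ∧ dy: z
  coeff of dx ∧ dz: 2*x + 3*y - 4*z
  coeff of dy ∧ dz: 2*x + 2*y
Step 2: Apply d again to each 2-form coefficient. The only possible 3-form in R^3 is dx ∧ dy ∧ dz, with coefficient
  ∂(coeff of dy∧dz)/∂x - ∂(coeff of dx∧dz)/∂y + ∂(coeff of dx∧dy)/∂z
  = ∂/∂x (2*x + 2*y) - ∂/∂y (2*x + 3*y - 4*z) + ∂/∂z (z).
Each of these terms simplifies to sums of mixed partials that cancel in pairs. The result is 0 (by equality of mixed partials for smooth functions — Schwarz / Clairaut).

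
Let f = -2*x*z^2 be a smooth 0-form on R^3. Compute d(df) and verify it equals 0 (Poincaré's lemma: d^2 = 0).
d(df) = 0

Step 1: df = sum_i (∂f/∂x_i) dx_i = (-2*z^2) dx + (0) dy + (-4*x*z) dz.
Step 2: Apply d again. Using the 1-form formula, the coefficient of dx ∧ dy in d(df) is ∂^2 f/∂x ∂y - ∂^2 f/∂y ∂x = (0) - (0) = 0 (equality of mixed partials for smooth f).
Similarly for dx ∧ dz and dy ∧ dz — all coefficients vanish. So d(df) = 0.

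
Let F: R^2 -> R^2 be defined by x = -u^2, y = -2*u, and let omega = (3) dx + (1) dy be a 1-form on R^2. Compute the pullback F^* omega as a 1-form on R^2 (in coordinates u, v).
F^* omega = (-6*u - 2) du

Using F^*(f dg) = (f ∘ F) d(g ∘ F), substitute each coordinate x_i by F_i(u, v) in f_i, and replace dx_i by d F_i = (∂F_i/∂u) du + (∂F_i/∂v) dv.
  For the x component: f_1(F) = 3; d F_1 = (-2*u) du + (0) dv
  For the y component: f_2(F) = 1; d F_2 = (-2) du + (0) dv
Combining and collecting du, dv coefficients:
  coeff of du: -6*u - 2
  coeff of dv: 0
F^* omega = (-6*u - 2) du.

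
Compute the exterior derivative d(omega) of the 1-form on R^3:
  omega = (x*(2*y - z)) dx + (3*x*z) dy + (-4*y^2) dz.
d(omega) = (-2*x + 3*z) dx ∧ dy + (x) dx ∧ dz + (-3*x - 8*y) dy ∧ dz

For a 1-form omega = sum_i f_i dx_i, the exterior derivative is
  d(omega) = sum_{i < j} (∂f_j/∂x_i - ∂f_i/∂x_j) dx_i ∧ dx_j.
  coefficient of dx ∧ dy: ∂f_2/∂x - ∂f_1/∂y = ∂(3*x*z)/∂x - ∂(x*(2*y - z))/∂y = -2*x + 3*z
  coefficient of dx ∧ dz: ∂f_3/∂x - ∂f_1/∂z = ∂(-4*y^2)/∂x - ∂(x*(2*y - z))/∂z = x
  coefficient of dy ∧ dz: ∂f_3/∂y - ∂f_2/∂z = ∂(-4*y^2)/∂y - ∂(3*x*z)/∂z = -3*x - 8*y
Assembling: d(omega) = (-2*x + 3*z) dx ∧ dy + (x) dx ∧ dz + (-3*x - 8*y) dy ∧ dz.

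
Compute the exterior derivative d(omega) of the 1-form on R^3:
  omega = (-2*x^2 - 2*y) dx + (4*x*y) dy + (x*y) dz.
d(omega) = (4*y + 2) dx ∧ dy + (y) dx ∧ dz + (x) dy ∧ dz

For a 1-form omega = sum_i f_i dx_i, the exterior derivative is
  d(omega) = sum_{i < j} (∂f_j/∂x_i - ∂f_i/∂x_j) dx_i ∧ dx_j.
  coefficient of dx ∧ dy: ∂f_2/∂x - ∂f_1/∂y = ∂(4*x*y)/∂x - ∂(-2*x^2 - 2*y)/∂y = 4*y + 2
  coefficient of dx ∧ dz: ∂f_3/∂x - ∂f_1/∂z = ∂(x*y)/∂x - ∂(-2*x^2 - 2*y)/∂z = y
  coefficient of dy ∧ dz: ∂f_3/∂y - ∂f_2/∂z = ∂(x*y)/∂y - ∂(4*x*y)/∂z = x
Assembling: d(omega) = (4*y + 2) dx ∧ dy + (y) dx ∧ dz + (x) dy ∧ dz.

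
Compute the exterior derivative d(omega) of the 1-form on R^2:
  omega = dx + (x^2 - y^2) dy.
d(omega) = (2*x) dx ∧ dy

For a 1-form omega = sum_i f_i dx_i, the exterior derivative is
  d(omega) = sum_{i < j} (∂f_j/∂x_i - ∂f_i/∂x_j) dx_i ∧ dx_j.
  coefficient of dx ∧ dy: ∂f_2/∂x - ∂f_1/∂y = ∂(x^2 - y^2)/∂x - ∂(1)/∂y = 2*x
Assembling: d(omega) = (2*x) dx ∧ dy.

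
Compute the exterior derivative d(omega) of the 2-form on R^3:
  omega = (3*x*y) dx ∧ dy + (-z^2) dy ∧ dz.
d(omega) = 0

For a 2-form omega = sum_{i<j} g_{ij} dx_i ∧ dx_j, the exterior derivative is
  d(omega) = sum_{i<j} d(g_{ij}) ∧ dx_i ∧ dx_j = sum_{i<j, k} (∂g_{ij}/∂x_k) dx_k ∧ dx_i ∧ dx_j.
Expand each term, using dx_k ∧ dx_i ∧ dx_j = sgn(permutation) dx_{(a)} ∧ dx_{(b)} ∧ dx_{(c)} with (a < b < c) sorted:

Collecting like 3-forms: d(omega) = 0.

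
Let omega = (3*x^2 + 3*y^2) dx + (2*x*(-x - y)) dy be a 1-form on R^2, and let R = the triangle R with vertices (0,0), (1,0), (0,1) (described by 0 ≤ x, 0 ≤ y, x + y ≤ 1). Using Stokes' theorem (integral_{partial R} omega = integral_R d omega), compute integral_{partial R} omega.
integral_(partial R) omega = -2

Stokes: integral_partial_R omega = integral_R d omega with d omega = (∂Q/∂x - ∂P/∂y) dx ∧ dy.
  ∂Q/∂x = -4*x - 2*y
  ∂P/∂y = 6*y
  integrand = ∂Q/∂x - ∂P/∂y = -4*x - 8*y.
Integrating over R: integral_0^1 integral_0^{1-x} (-4*x - 8*y) dy dx = -2.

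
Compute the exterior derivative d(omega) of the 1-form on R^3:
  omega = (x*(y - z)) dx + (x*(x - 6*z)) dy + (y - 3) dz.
d(omega) = (x - 6*z) dx ∧ dy + (x) dx ∧ dz + (6*x + 1) dy ∧ dz

For a 1-form omega = sum_i f_i dx_i, the exterior derivative is
  d(omega) = sum_{i < j} (∂f_j/∂x_i - ∂f_i/∂x_j) dx_i ∧ dx_j.
  coefficient of dx ∧ dy: ∂f_2/∂x - ∂f_1/∂y = ∂(x*(x - 6*z))/∂x - ∂(x*(y - z))/∂y = x - 6*z
  coefficient of dx ∧ dz: ∂f_3/∂x - ∂f_1/∂z = ∂(y - 3)/∂x - ∂(x*(y - z))/∂z = x
  coefficient of dy ∧ dz: ∂f_3/∂y - ∂f_2/∂z = ∂(y - 3)/∂y - ∂(x*(x - 6*z))/∂z = 6*x + 1
Assembling: d(omega) = (x - 6*z) dx ∧ dy + (x) dx ∧ dz + (6*x + 1) dy ∧ dz.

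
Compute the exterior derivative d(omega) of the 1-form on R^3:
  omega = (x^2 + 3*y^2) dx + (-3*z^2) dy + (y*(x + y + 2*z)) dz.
d(omega) = (-6*y) dx ∧ dy + (y) dx ∧ dz + (x + 2*y + 8*z) dy ∧ dz

For a 1-form omega = sum_i f_i dx_i, the exterior derivative is
  d(omega) = sum_{i < j} (∂f_j/∂x_i - ∂f_i/∂x_j) dx_i ∧ dx_j.
  coefficient of dx ∧ dy: ∂f_2/∂x - ∂f_1/∂y = ∂(-3*z^2)/∂x - ∂(x^2 + 3*y^2)/∂y = -6*y
  coefficient of dx ∧ dz: ∂f_3/∂x - ∂f_1/∂z = ∂(y*(x + y + 2*z))/∂x - ∂(x^2 + 3*y^2)/∂z = y
  coefficient of dy ∧ dz: ∂f_3/∂y - ∂f_2/∂z = ∂(y*(x + y + 2*z))/∂y - ∂(-3*z^2)/∂z = x + 2*y + 8*z
Assembling: d(omega) = (-6*y) dx ∧ dy + (y) dx ∧ dz + (x + 2*y + 8*z) dy ∧ dz.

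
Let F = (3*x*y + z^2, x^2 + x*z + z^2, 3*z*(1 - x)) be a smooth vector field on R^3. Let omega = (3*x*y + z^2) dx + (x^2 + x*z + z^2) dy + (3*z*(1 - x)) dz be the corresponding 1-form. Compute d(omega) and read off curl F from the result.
d(omega) = (-x - 2*z) dy ∧ dz + (5*z) dz ∧ dx + (-x + z) dx ∧ dy; curl F = (-x - 2*z, 5*z, -x + z)

d omega = sum_{i<j} (∂f_j/∂x_i - ∂f_i/∂x_j) dx_i ∧ dx_j. Under the identification (dy ∧ dz, dz ∧ dx, dx ∧ dy) ↔ (e_x, e_y, e_z), the coefficients are exactly the components of curl F. Compute:
  ∂R/∂y - ∂Q/∂z = (0) - (x + 2*z) = -x - 2*z
  ∂P/∂z - ∂R/∂x = (2*z) - (-3*z) = 5*z
  ∂Q/∂x - ∂P/∂y = (2*x + z) - (3*x) = -x + z.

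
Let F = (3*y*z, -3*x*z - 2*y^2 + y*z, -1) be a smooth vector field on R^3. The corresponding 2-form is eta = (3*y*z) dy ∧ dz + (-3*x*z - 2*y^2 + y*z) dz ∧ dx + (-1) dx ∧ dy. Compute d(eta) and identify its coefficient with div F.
d(eta) = (-4*y + z) dx ∧ dy ∧ dz; div F = -4*y + z

For a 2-form in R^3 of the form above, applying d gives a 3-form with coefficient ∂P/∂x + ∂Q/∂y + ∂R/∂z:
  ∂P/∂x = 0
  ∂Q/∂y = -4*y + z
  ∂R/∂z = 0
Sum = -4*y + z, which is exactly div F.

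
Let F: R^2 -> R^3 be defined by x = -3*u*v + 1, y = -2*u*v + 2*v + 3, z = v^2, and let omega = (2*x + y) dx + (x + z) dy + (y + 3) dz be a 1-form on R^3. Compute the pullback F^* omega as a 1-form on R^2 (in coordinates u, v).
F^* omega = (v*(30*u*v - 2*v^2 - 6*v - 17)) du + (30*u^2*v - 6*u*v^2 - 12*u*v - 17*u + 6*v^2 + 12*v + 2) dv

Using F^*(f dg) = (f ∘ F) d(g ∘ F), substitute each coordinate x_i by F_i(u, v) in f_i, and replace dx_i by d F_i = (∂F_i/∂u) du + (∂F_i/∂v) dv.
  For the x component: f_1(F) = -8*u*v + 2*v + 5; d F_1 = (-3*v) du + (-3*u) dv
  For the y component: f_2(F) = -3*u*v + v^2 + 1; d F_2 = (-2*v) du + (2 - 2*u) dv
  For the z component: f_3(F) = -2*u*v + 2*v + 6; d F_3 = (0) du + (2*v) dv
Combining and collecting du, dv coefficients:
  coeff of du: v*(30*u*v - 2*v^2 - 6*v - 17)
  coeff of dv: 30*u^2*v - 6*u*v^2 - 12*u*v - 17*u + 6*v^2 + 12*v + 2
F^* omega = (v*(30*u*v - 2*v^2 - 6*v - 17)) du + (30*u^2*v - 6*u*v^2 - 12*u*v - 17*u + 6*v^2 + 12*v + 2) dv.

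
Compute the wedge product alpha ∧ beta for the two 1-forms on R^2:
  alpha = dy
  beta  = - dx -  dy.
alpha ∧ beta = (1) dx ∧ dy

Distribute the wedge, using dx_i ∧ dx_j = -dx_j ∧ dx_i and dx_i ∧ dx_i = 0. For each pair (i, j) with i < j, the coefficient of dx_i ∧ dx_j in alpha ∧ beta is (alpha_i * beta_j - alpha_j * beta_i). Collecting: alpha ∧ beta = (1) dx ∧ dy.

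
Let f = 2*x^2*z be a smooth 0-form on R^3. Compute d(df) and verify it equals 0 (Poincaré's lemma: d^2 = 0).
d(df) = 0

Step 1: df = sum_i (∂f/∂x_i) dx_i = (4*x*z) dx + (0) dy + (2*x^2) dz.
Step 2: Apply d again. Using the 1-form formula, the coefficient of dx ∧ dy in d(df) is ∂^2 f/∂x ∂y - ∂^2 f/∂y ∂x = (0) - (0) = 0 (equality of mixed partials for smooth f).
Similarly for dx ∧ dz and dy ∧ dz — all coefficients vanish. So d(df) = 0.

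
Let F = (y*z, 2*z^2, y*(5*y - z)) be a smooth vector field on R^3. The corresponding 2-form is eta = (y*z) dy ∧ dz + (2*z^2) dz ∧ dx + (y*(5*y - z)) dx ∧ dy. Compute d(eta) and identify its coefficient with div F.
d(eta) = (-y) dx ∧ dy ∧ dz; div F = -y

For a 2-form in R^3 of the form above, applying d gives a 3-form with coefficient ∂P/∂x + ∂Q/∂y + ∂R/∂z:
  ∂P/∂x = 0
  ∂Q/∂y = 0
  ∂R/∂z = -y
Sum = -y, which is exactly div F.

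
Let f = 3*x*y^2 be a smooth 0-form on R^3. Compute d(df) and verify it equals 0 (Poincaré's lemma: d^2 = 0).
d(df) = 0

Step 1: df = sum_i (∂f/∂x_i) dx_i = (3*y^2) dx + (6*x*y) dy + (0) dz.
Step 2: Apply d again. Using the 1-form formula, the coefficient of dx ∧ dy in d(df) is ∂^2 f/∂x ∂y - ∂^2 f/∂y ∂x = (6*y) - (6*y) = 0 (equality of mixed partials for smooth f).
Similarly for dx ∧ dz and dy ∧ dz — all coefficients vanish. So d(df) = 0.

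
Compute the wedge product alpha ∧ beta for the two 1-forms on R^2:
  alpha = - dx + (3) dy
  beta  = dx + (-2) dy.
alpha ∧ beta = (-1) dx ∧ dy

Distribute the wedge, using dx_i ∧ dx_j = -dx_j ∧ dx_i and dx_i ∧ dx_i = 0. For each pair (i, j) with i < j, the coefficient of dx_i ∧ dx_j in alpha ∧ beta is (alpha_i * beta_j - alpha_j * beta_i). Collecting: alpha ∧ beta = (-1) dx ∧ dy.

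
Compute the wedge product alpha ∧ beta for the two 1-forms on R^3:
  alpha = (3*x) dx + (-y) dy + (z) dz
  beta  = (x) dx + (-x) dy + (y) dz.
alpha ∧ beta = (x*(-3*x + y)) dx ∧ dy + (x*(3*y - z)) dx ∧ dz + (x*z - y^2) dy ∧ dz

Distribute the wedge, using dx_i ∧ dx_j = -dx_j ∧ dx_i and dx_i ∧ dx_i = 0. For each pair (i, j) with i < j, the coefficient of dx_i ∧ dx_j in alpha ∧ beta is (alpha_i * beta_j - alpha_j * beta_i). Collecting: alpha ∧ beta = (x*(-3*x + y)) dx ∧ dy + (x*(3*y - z)) dx ∧ dz + (x*z - y^2) dy ∧ dz.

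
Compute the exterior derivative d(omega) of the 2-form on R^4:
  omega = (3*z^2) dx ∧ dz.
d(omega) = 0

For a 2-form omega = sum_{i<j} g_{ij} dx_i ∧ dx_j, the exterior derivative is
  d(omega) = sum_{i<j} d(g_{ij}) ∧ dx_i ∧ dx_j = sum_{i<j, k} (∂g_{ij}/∂x_k) dx_k ∧ dx_i ∧ dx_j.
Expand each term, using dx_k ∧ dx_i ∧ dx_j = sgn(permutation) dx_{(a)} ∧ dx_{(b)} ∧ dx_{(c)} with (a < b < c) sorted:

Collecting like 3-forms: d(omega) = 0.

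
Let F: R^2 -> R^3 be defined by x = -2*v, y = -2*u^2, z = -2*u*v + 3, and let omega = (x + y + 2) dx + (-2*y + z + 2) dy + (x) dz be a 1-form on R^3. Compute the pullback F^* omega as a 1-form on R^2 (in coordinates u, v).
F^* omega = (-16*u^3 + 8*u^2*v - 20*u + 4*v^2) du + (4*u^2 + 4*u*v + 4*v - 4) dv

Using F^*(f dg) = (f ∘ F) d(g ∘ F), substitute each coordinate x_i by F_i(u, v) in f_i, and replace dx_i by d F_i = (∂F_i/∂u) du + (∂F_i/∂v) dv.
  For the x component: f_1(F) = -2*u^2 - 2*v + 2; d F_1 = (0) du + (-2) dv
  For the y component: f_2(F) = 4*u^2 - 2*u*v + 5; d F_2 = (-4*u) du + (0) dv
  For the z component: f_3(F) = -2*v; d F_3 = (-2*v) du + (-2*u) dv
Combining and collecting du, dv coefficients:
  coeff of du: -16*u^3 + 8*u^2*v - 20*u + 4*v^2
  coeff of dv: 4*u^2 + 4*u*v + 4*v - 4
F^* omega = (-16*u^3 + 8*u^2*v - 20*u + 4*v^2) du + (4*u^2 + 4*u*v + 4*v - 4) dv.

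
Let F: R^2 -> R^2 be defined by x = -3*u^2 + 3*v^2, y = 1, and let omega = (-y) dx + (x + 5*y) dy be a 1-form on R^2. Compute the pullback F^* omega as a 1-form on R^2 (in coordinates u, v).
F^* omega = (6*u) du + (-6*v) dv

Using F^*(f dg) = (f ∘ F) d(g ∘ F), substitute each coordinate x_i by F_i(u, v) in f_i, and replace dx_i by d F_i = (∂F_i/∂u) du + (∂F_i/∂v) dv.
  For the x component: f_1(F) = -1; d F_1 = (-6*u) du + (6*v) dv
  For the y component: f_2(F) = -3*u^2 + 3*v^2 + 5; d F_2 = (0) du + (0) dv
Combining and collecting du, dv coefficients:
  coeff of du: 6*u
  coeff of dv: -6*v
F^* omega = (6*u) du + (-6*v) dv.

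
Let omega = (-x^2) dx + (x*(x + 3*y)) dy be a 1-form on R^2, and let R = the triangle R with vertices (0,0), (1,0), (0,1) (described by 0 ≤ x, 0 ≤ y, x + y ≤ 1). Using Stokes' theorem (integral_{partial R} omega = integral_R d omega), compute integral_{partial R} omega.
integral_(partial R) omega = 5/6

Stokes: integral_partial_R omega = integral_R d omega with d omega = (∂Q/∂x - ∂P/∂y) dx ∧ dy.
  ∂Q/∂x = 2*x + 3*y
  ∂P/∂y = 0
  integrand = ∂Q/∂x - ∂P/∂y = 2*x + 3*y.
Integrating over R: integral_0^1 integral_0^{1-x} (2*x + 3*y) dy dx = 5/6.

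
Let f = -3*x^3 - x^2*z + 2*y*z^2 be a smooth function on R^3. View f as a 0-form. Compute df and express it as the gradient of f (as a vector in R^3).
df = (x*(-9*x - 2*z)) dx + (2*z^2) dy + (-x^2 + 4*y*z) dz; grad f = (x*(-9*x - 2*z), 2*z^2, -x^2 + 4*y*z)

For a 0-form f, d f = (∂f/∂x) dx + (∂f/∂y) dy + (∂f/∂z) dz. The components of the vector representation are exactly the entries of grad f in Cartesian coordinates:
  ∂f/∂x = x*(-9*x - 2*z)
  ∂f/∂y = 2*z^2
  ∂f/∂z = -x^2 + 4*y*z.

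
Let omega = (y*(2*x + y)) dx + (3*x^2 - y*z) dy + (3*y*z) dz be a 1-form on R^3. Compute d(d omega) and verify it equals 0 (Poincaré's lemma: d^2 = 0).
d(d omega) = 0

Step 1: d omega = sum_{i<j} (∂f_j/∂x_i - ∂f_i/∂x_j) dx_i ∧ dx_j:
  coeff of dx ∧ dy: 4*x - 2*y
  coeff of dx ∧ dz: 0
  coeff of dy ∧ dz: y + 3*z
Step 2: Apply d again to each 2-form coefficient. The only possible 3-form in R^3 is dx ∧ dy ∧ dz, with coefficient
  ∂(coeff of dy∧dz)/∂x - ∂(coeff of dx∧dz)/∂y + ∂(coeff of dx∧dy)/∂z
  = ∂/∂x (y + 3*z) - ∂/∂y (0) + ∂/∂z (4*x - 2*y).
Each of these terms simplifies to sums of mixed partials that cancel in pairs. The result is 0 (by equality of mixed partials for smooth functions — Schwarz / Clairaut).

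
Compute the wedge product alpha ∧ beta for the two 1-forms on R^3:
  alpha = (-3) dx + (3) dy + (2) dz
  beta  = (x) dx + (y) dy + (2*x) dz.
alpha ∧ beta = (-3*x - 3*y) dx ∧ dy + (-8*x) dx ∧ dz + (6*x - 2*y) dy ∧ dz

Distribute the wedge, using dx_i ∧ dx_j = -dx_j ∧ dx_i and dx_i ∧ dx_i = 0. For each pair (i, j) with i < j, the coefficient of dx_i ∧ dx_j in alpha ∧ beta is (alpha_i * beta_j - alpha_j * beta_i). Collecting: alpha ∧ beta = (-3*x - 3*y) dx ∧ dy + (-8*x) dx ∧ dz + (6*x - 2*y) dy ∧ dz.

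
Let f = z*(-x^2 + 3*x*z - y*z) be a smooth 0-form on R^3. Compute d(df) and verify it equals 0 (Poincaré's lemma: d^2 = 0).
d(df) = 0

Step 1: df = sum_i (∂f/∂x_i) dx_i = (z*(-2*x + 3*z)) dx + (-z^2) dy + (-x^2 + 6*x*z - 2*y*z) dz.
Step 2: Apply d again. Using the 1-form formula, the coefficient of dx ∧ dy in d(df) is ∂^2 f/∂x ∂y - ∂^2 f/∂y ∂x = (0) - (0) = 0 (equality of mixed partials for smooth f).
Similarly for dx ∧ dz and dy ∧ dz — all coefficients vanish. So d(df) = 0.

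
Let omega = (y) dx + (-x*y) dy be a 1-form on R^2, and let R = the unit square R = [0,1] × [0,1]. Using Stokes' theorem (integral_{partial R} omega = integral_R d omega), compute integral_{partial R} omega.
integral_(partial R) omega = -3/2

Stokes: integral_partial_R omega = integral_R d omega with d omega = (∂Q/∂x - ∂P/∂y) dx ∧ dy.
  ∂Q/∂x = -y
  ∂P/∂y = 1
  integrand = ∂Q/∂x - ∂P/∂y = -y - 1.
Integrating over R: integral_0^1 integral_0^1 (-y - 1) dx dy = -3/2.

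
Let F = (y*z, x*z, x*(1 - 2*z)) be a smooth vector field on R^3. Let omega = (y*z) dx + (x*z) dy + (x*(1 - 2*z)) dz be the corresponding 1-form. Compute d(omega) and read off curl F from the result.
d(omega) = (-x) dy ∧ dz + (y + 2*z - 1) dz ∧ dx + (0) dx ∧ dy; curl F = (-x, y + 2*z - 1, 0)

d omega = sum_{i<j} (∂f_j/∂x_i - ∂f_i/∂x_j) dx_i ∧ dx_j. Under the identification (dy ∧ dz, dz ∧ dx, dx ∧ dy) ↔ (e_x, e_y, e_z), the coefficients are exactly the components of curl F. Compute:
  ∂R/∂y - ∂Q/∂z = (0) - (x) = -x
  ∂P/∂z - ∂R/∂x = (y) - (1 - 2*z) = y + 2*z - 1
  ∂Q/∂x - ∂P/∂y = (z) - (z) = 0.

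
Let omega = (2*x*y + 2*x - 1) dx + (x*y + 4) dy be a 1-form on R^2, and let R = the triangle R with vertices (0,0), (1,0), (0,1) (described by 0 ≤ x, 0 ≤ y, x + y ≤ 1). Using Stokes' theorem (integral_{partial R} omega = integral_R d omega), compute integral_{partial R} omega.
integral_(partial R) omega = -1/6

Stokes: integral_partial_R omega = integral_R d omega with d omega = (∂Q/∂x - ∂P/∂y) dx ∧ dy.
  ∂Q/∂x = y
  ∂P/∂y = 2*x
  integrand = ∂Q/∂x - ∂P/∂y = -2*x + y.
Integrating over R: integral_0^1 integral_0^{1-x} (-2*x + y) dy dx = -1/6.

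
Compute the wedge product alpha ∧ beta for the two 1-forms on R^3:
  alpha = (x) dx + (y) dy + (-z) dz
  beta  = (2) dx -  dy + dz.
alpha ∧ beta = (-x - 2*y) dx ∧ dy + (x + 2*z) dx ∧ dz + (y - z) dy ∧ dz

Distribute the wedge, using dx_i ∧ dx_j = -dx_j ∧ dx_i and dx_i ∧ dx_i = 0. For each pair (i, j) with i < j, the coefficient of dx_i ∧ dx_j in alpha ∧ beta is (alpha_i * beta_j - alpha_j * beta_i). Collecting: alpha ∧ beta = (-x - 2*y) dx ∧ dy + (x + 2*z) dx ∧ dz + (y - z) dy ∧ dz.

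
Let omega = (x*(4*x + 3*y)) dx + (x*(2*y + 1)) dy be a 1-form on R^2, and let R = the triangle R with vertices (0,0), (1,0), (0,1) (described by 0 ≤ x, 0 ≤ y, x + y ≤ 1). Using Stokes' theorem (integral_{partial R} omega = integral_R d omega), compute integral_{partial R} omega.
integral_(partial R) omega = 1/3

Stokes: integral_partial_R omega = integral_R d omega with d omega = (∂Q/∂x - ∂P/∂y) dx ∧ dy.
  ∂Q/∂x = 2*y + 1
  ∂P/∂y = 3*x
  integrand = ∂Q/∂x - ∂P/∂y = -3*x + 2*y + 1.
Integrating over R: integral_0^1 integral_0^{1-x} (-3*x + 2*y + 1) dy dx = 1/3.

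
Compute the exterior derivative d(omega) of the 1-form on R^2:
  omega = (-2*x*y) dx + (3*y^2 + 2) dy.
d(omega) = (2*x) dx ∧ dy

For a 1-form omega = sum_i f_i dx_i, the exterior derivative is
  d(omega) = sum_{i < j} (∂f_j/∂x_i - ∂f_i/∂x_j) dx_i ∧ dx_j.
  coefficient of dx ∧ dy: ∂f_2/∂x - ∂f_1/∂y = ∂(3*y^2 + 2)/∂x - ∂(-2*x*y)/∂y = 2*x
Assembling: d(omega) = (2*x) dx ∧ dy.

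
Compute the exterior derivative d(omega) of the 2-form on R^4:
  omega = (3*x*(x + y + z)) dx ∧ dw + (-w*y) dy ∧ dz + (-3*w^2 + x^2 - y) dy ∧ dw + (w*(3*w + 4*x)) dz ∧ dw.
d(omega) = (-x) dx ∧ dy ∧ dw + (4*w - 3*x) dx ∧ dz ∧ dw + (-y) dy ∧ dz ∧ dw

For a 2-form omega = sum_{i<j} g_{ij} dx_i ∧ dx_j, the exterior derivative is
  d(omega) = sum_{i<j} d(g_{ij}) ∧ dx_i ∧ dx_j = sum_{i<j, k} (∂g_{ij}/∂x_k) dx_k ∧ dx_i ∧ dx_j.
Expand each term, using dx_k ∧ dx_i ∧ dx_j = sgn(permutation) dx_{(a)} ∧ dx_{(b)} ∧ dx_{(c)} with (a < b < c) sorted:
  d(3*x*(x + y + z)) includes (∂/∂y)(3*x*(x + y + z)) dy = (3*x) dy, which multiplied by dx ∧ dw gives (-3*x) dx ∧ dy ∧ dw
  d(3*x*(x + y + z)) includes (∂/∂z)(3*x*(x + y + z)) dz = (3*x) dz, which multiplied by dx ∧ dw gives (-3*x) dx ∧ dz ∧ dw
  d(-w*y) includes (∂/∂w)(-w*y) dw = (-y) dw, which multiplied by dy ∧ dz gives (-y) dy ∧ dz ∧ dw
  d(-3*w^2 + x^2 - y) includes (∂/∂x)(-3*w^2 + x^2 - y) dx = (2*x) dx, which multiplied by dy ∧ dw gives (2*x) dx ∧ dy ∧ dw
  d(w*(3*w + 4*x)) includes (∂/∂x)(w*(3*w + 4*x)) dx = (4*w) dx, which multiplied by dz ∧ dw gives (4*w) dx ∧ dz ∧ dw
Collecting like 3-forms: d(omega) = (-x) dx ∧ dy ∧ dw + (4*w - 3*x) dx ∧ dz ∧ dw + (-y) dy ∧ dz ∧ dw.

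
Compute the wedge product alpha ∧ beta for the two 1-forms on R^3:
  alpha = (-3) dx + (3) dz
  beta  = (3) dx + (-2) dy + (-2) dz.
alpha ∧ beta = (6) dx ∧ dy + (-3) dx ∧ dz + (6) dy ∧ dz

Distribute the wedge, using dx_i ∧ dx_j = -dx_j ∧ dx_i and dx_i ∧ dx_i = 0. For each pair (i, j) with i < j, the coefficient of dx_i ∧ dx_j in alpha ∧ beta is (alpha_i * beta_j - alpha_j * beta_i). Collecting: alpha ∧ beta = (6) dx ∧ dy + (-3) dx ∧ dz + (6) dy ∧ dz.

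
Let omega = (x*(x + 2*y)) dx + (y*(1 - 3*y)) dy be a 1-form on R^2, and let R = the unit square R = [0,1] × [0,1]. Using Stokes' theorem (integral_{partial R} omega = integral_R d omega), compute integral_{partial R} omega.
integral_(partial R) omega = -1

Stokes: integral_partial_R omega = integral_R d omega with d omega = (∂Q/∂x - ∂P/∂y) dx ∧ dy.
  ∂Q/∂x = 0
  ∂P/∂y = 2*x
  integrand = ∂Q/∂x - ∂P/∂y = -2*x.
Integrating over R: integral_0^1 integral_0^1 (-2*x) dx dy = -1.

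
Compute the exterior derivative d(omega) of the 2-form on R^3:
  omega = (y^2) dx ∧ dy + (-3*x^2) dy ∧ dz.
d(omega) = (-6*x) dx ∧ dy ∧ dz

For a 2-form omega = sum_{i<j} g_{ij} dx_i ∧ dx_j, the exterior derivative is
  d(omega) = sum_{i<j} d(g_{ij}) ∧ dx_i ∧ dx_j = sum_{i<j, k} (∂g_{ij}/∂x_k) dx_k ∧ dx_i ∧ dx_j.
Expand each term, using dx_k ∧ dx_i ∧ dx_j = sgn(permutation) dx_{(a)} ∧ dx_{(b)} ∧ dx_{(c)} with (a < b < c) sorted:
  d(-3*x^2) includes (∂/∂x)(-3*x^2) dx = (-6*x) dx, which multiplied by dy ∧ dz gives (-6*x) dx ∧ dy ∧ dz
Collecting like 3-forms: d(omega) = (-6*x) dx ∧ dy ∧ dz.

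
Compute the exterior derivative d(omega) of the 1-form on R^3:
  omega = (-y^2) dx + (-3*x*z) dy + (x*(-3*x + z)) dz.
d(omega) = (2*y - 3*z) dx ∧ dy + (-6*x + z) dx ∧ dz + (3*x) dy ∧ dz

For a 1-form omega = sum_i f_i dx_i, the exterior derivative is
  d(omega) = sum_{i < j} (∂f_j/∂x_i - ∂f_i/∂x_j) dx_i ∧ dx_j.
  coefficient of dx ∧ dy: ∂f_2/∂x - ∂f_1/∂y = ∂(-3*x*z)/∂x - ∂(-y^2)/∂y = 2*y - 3*z
  coefficient of dx ∧ dz: ∂f_3/∂x - ∂f_1/∂z = ∂(x*(-3*x + z))/∂x - ∂(-y^2)/∂z = -6*x + z
  coefficient of dy ∧ dz: ∂f_3/∂y - ∂f_2/∂z = ∂(x*(-3*x + z))/∂y - ∂(-3*x*z)/∂z = 3*x
Assembling: d(omega) = (2*y - 3*z) dx ∧ dy + (-6*x + z) dx ∧ dz + (3*x) dy ∧ dz.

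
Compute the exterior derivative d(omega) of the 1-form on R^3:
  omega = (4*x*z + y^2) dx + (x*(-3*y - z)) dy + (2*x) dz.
d(omega) = (-5*y - z) dx ∧ dy + (2 - 4*x) dx ∧ dz + (x) dy ∧ dz

For a 1-form omega = sum_i f_i dx_i, the exterior derivative is
  d(omega) = sum_{i < j} (∂f_j/∂x_i - ∂f_i/∂x_j) dx_i ∧ dx_j.
  coefficient of dx ∧ dy: ∂f_2/∂x - ∂f_1/∂y = ∂(x*(-3*y - z))/∂x - ∂(4*x*z + y^2)/∂y = -5*y - z
  coefficient of dx ∧ dz: ∂f_3/∂x - ∂f_1/∂z = ∂(2*x)/∂x - ∂(4*x*z + y^2)/∂z = 2 - 4*x
  coefficient of dy ∧ dz: ∂f_3/∂y - ∂f_2/∂z = ∂(2*x)/∂y - ∂(x*(-3*y - z))/∂z = x
Assembling: d(omega) = (-5*y - z) dx ∧ dy + (2 - 4*x) dx ∧ dz + (x) dy ∧ dz.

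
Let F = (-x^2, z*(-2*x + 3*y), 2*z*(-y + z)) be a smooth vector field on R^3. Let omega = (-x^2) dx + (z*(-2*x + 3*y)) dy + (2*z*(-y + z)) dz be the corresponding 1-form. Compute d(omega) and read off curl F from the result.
d(omega) = (2*x - 3*y - 2*z) dy ∧ dz + (0) dz ∧ dx + (-2*z) dx ∧ dy; curl F = (2*x - 3*y - 2*z, 0, -2*z)

d omega = sum_{i<j} (∂f_j/∂x_i - ∂f_i/∂x_j) dx_i ∧ dx_j. Under the identification (dy ∧ dz, dz ∧ dx, dx ∧ dy) ↔ (e_x, e_y, e_z), the coefficients are exactly the components of curl F. Compute:
  ∂R/∂y - ∂Q/∂z = (-2*z) - (-2*x + 3*y) = 2*x - 3*y - 2*z
  ∂P/∂z - ∂R/∂x = (0) - (0) = 0
  ∂Q/∂x - ∂P/∂y = (-2*z) - (0) = -2*z.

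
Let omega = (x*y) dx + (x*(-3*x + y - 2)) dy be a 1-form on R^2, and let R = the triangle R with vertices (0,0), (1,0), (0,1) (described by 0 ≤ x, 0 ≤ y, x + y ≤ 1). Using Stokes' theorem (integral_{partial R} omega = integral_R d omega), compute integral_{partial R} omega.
integral_(partial R) omega = -2

Stokes: integral_partial_R omega = integral_R d omega with d omega = (∂Q/∂x - ∂P/∂y) dx ∧ dy.
  ∂Q/∂x = -6*x + y - 2
  ∂P/∂y = x
  integrand = ∂Q/∂x - ∂P/∂y = -7*x + y - 2.
Integrating over R: integral_0^1 integral_0^{1-x} (-7*x + y - 2) dy dx = -2.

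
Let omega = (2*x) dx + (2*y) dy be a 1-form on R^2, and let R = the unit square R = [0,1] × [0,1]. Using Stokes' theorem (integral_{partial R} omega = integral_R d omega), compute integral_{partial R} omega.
integral_(partial R) omega = 0

Stokes: integral_partial_R omega = integral_R d omega with d omega = (∂Q/∂x - ∂P/∂y) dx ∧ dy.
  ∂Q/∂x = 0
  ∂P/∂y = 0
  integrand = ∂Q/∂x - ∂P/∂y = 0.
Integrating over R: integral_0^1 integral_0^1 (0) dx dy = 0.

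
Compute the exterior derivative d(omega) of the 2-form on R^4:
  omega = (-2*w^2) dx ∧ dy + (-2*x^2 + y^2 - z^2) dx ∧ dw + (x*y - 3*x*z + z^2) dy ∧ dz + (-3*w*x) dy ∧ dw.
d(omega) = (-7*w - 2*y) dx ∧ dy ∧ dw + (2*z) dx ∧ dz ∧ dw + (y - 3*z) dx ∧ dy ∧ dz

For a 2-form omega = sum_{i<j} g_{ij} dx_i ∧ dx_j, the exterior derivative is
  d(omega) = sum_{i<j} d(g_{ij}) ∧ dx_i ∧ dx_j = sum_{i<j, k} (∂g_{ij}/∂x_k) dx_k ∧ dx_i ∧ dx_j.
Expand each term, using dx_k ∧ dx_i ∧ dx_j = sgn(permutation) dx_{(a)} ∧ dx_{(b)} ∧ dx_{(c)} with (a < b < c) sorted:
  d(-2*w^2) includes (∂/∂w)(-2*w^2) dw = (-4*w) dw, which multiplied by dx ∧ dy gives (-4*w) dx ∧ dy ∧ dw
  d(-2*x^2 + y^2 - z^2) includes (∂/∂y)(-2*x^2 + y^2 - z^2) dy = (2*y) dy, which multiplied by dx ∧ dw gives (-2*y) dx ∧ dy ∧ dw
  d(-2*x^2 + y^2 - z^2) includes (∂/∂z)(-2*x^2 + y^2 - z^2) dz = (-2*z) dz, which multiplied by dx ∧ dw gives (2*z) dx ∧ dz ∧ dw
  d(x*y - 3*x*z + z^2) includes (∂/∂x)(x*y - 3*x*z + z^2) dx = (y - 3*z) dx, which multiplied by dy ∧ dz gives (y - 3*z) dx ∧ dy ∧ dz
  d(-3*w*x) includes (∂/∂x)(-3*w*x) dx = (-3*w) dx, which multiplied by dy ∧ dw gives (-3*w) dx ∧ dy ∧ dw
Collecting like 3-forms: d(omega) = (-7*w - 2*y) dx ∧ dy ∧ dw + (2*z) dx ∧ dz ∧ dw + (y - 3*z) dx ∧ dy ∧ dz.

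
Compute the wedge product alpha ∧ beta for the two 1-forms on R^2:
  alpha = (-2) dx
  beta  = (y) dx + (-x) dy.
alpha ∧ beta = (2*x) dx ∧ dy

Distribute the wedge, using dx_i ∧ dx_j = -dx_j ∧ dx_i and dx_i ∧ dx_i = 0. For each pair (i, j) with i < j, the coefficient of dx_i ∧ dx_j in alpha ∧ beta is (alpha_i * beta_j - alpha_j * beta_i). Collecting: alpha ∧ beta = (2*x) dx ∧ dy.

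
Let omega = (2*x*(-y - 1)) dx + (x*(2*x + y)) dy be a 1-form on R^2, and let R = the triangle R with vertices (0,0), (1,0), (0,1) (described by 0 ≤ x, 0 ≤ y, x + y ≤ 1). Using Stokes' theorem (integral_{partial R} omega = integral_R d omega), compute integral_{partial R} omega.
integral_(partial R) omega = 7/6

Stokes: integral_partial_R omega = integral_R d omega with d omega = (∂Q/∂x - ∂P/∂y) dx ∧ dy.
  ∂Q/∂x = 4*x + y
  ∂P/∂y = -2*x
  integrand = ∂Q/∂x - ∂P/∂y = 6*x + y.
Integrating over R: integral_0^1 integral_0^{1-x} (6*x + y) dy dx = 7/6.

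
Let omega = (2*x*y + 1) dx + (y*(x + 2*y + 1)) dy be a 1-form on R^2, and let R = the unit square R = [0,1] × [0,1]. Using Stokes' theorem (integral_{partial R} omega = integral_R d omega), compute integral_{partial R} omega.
integral_(partial R) omega = -1/2

Stokes: integral_partial_R omega = integral_R d omega with d omega = (∂Q/∂x - ∂P/∂y) dx ∧ dy.
  ∂Q/∂x = y
  ∂P/∂y = 2*x
  integrand = ∂Q/∂x - ∂P/∂y = -2*x + y.
Integrating over R: integral_0^1 integral_0^1 (-2*x + y) dx dy = -1/2.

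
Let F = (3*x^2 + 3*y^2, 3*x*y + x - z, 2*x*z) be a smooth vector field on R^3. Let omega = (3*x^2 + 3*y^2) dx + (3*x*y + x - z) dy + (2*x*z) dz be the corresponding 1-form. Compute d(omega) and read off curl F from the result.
d(omega) = (1) dy ∧ dz + (-2*z) dz ∧ dx + (1 - 3*y) dx ∧ dy; curl F = (1, -2*z, 1 - 3*y)

d omega = sum_{i<j} (∂f_j/∂x_i - ∂f_i/∂x_j) dx_i ∧ dx_j. Under the identification (dy ∧ dz, dz ∧ dx, dx ∧ dy) ↔ (e_x, e_y, e_z), the coefficients are exactly the components of curl F. Compute:
  ∂R/∂y - ∂Q/∂z = (0) - (-1) = 1
  ∂P/∂z - ∂R/∂x = (0) - (2*z) = -2*z
  ∂Q/∂x - ∂P/∂y = (3*y + 1) - (6*y) = 1 - 3*y.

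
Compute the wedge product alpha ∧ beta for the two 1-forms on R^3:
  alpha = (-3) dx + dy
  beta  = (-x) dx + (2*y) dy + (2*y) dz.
alpha ∧ beta = (x - 6*y) dx ∧ dy + (-6*y) dx ∧ dz + (2*y) dy ∧ dz

Distribute the wedge, using dx_i ∧ dx_j = -dx_j ∧ dx_i and dx_i ∧ dx_i = 0. For each pair (i, j) with i < j, the coefficient of dx_i ∧ dx_j in alpha ∧ beta is (alpha_i * beta_j - alpha_j * beta_i). Collecting: alpha ∧ beta = (x - 6*y) dx ∧ dy + (-6*y) dx ∧ dz + (2*y) dy ∧ dz.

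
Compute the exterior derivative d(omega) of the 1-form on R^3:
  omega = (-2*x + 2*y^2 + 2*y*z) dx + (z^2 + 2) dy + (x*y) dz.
d(omega) = (-4*y - 2*z) dx ∧ dy + (-y) dx ∧ dz + (x - 2*z) dy ∧ dz

For a 1-form omega = sum_i f_i dx_i, the exterior derivative is
  d(omega) = sum_{i < j} (∂f_j/∂x_i - ∂f_i/∂x_j) dx_i ∧ dx_j.
  coefficient of dx ∧ dy: ∂f_2/∂x - ∂f_1/∂y = ∂(z^2 + 2)/∂x - ∂(-2*x + 2*y^2 + 2*y*z)/∂y = -4*y - 2*z
  coefficient of dx ∧ dz: ∂f_3/∂x - ∂f_1/∂z = ∂(x*y)/∂x - ∂(-2*x + 2*y^2 + 2*y*z)/∂z = -y
  coefficient of dy ∧ dz: ∂f_3/∂y - ∂f_2/∂z = ∂(x*y)/∂y - ∂(z^2 + 2)/∂z = x - 2*z
Assembling: d(omega) = (-4*y - 2*z) dx ∧ dy + (-y) dx ∧ dz + (x - 2*z) dy ∧ dz.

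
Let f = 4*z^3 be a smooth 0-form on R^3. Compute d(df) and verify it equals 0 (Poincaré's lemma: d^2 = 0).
d(df) = 0

Step 1: df = sum_i (∂f/∂x_i) dx_i = (0) dx + (0) dy + (12*z^2) dz.
Step 2: Apply d again. Using the 1-form formula, the coefficient of dx ∧ dy in d(df) is ∂^2 f/∂x ∂y - ∂^2 f/∂y ∂x = (0) - (0) = 0 (equality of mixed partials for smooth f).
Similarly for dx ∧ dz and dy ∧ dz — all coefficients vanish. So d(df) = 0.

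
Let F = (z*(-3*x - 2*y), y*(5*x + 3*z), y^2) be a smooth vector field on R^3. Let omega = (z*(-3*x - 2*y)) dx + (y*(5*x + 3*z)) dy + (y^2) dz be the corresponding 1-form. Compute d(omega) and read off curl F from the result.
d(omega) = (-y) dy ∧ dz + (-3*x - 2*y) dz ∧ dx + (5*y + 2*z) dx ∧ dy; curl F = (-y, -3*x - 2*y, 5*y + 2*z)

d omega = sum_{i<j} (∂f_j/∂x_i - ∂f_i/∂x_j) dx_i ∧ dx_j. Under the identification (dy ∧ dz, dz ∧ dx, dx ∧ dy) ↔ (e_x, e_y, e_z), the coefficients are exactly the components of curl F. Compute:
  ∂R/∂y - ∂Q/∂z = (2*y) - (3*y) = -y
  ∂P/∂z - ∂R/∂x = (-3*x - 2*y) - (0) = -3*x - 2*y
  ∂Q/∂x - ∂P/∂y = (5*y) - (-2*z) = 5*y + 2*z.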